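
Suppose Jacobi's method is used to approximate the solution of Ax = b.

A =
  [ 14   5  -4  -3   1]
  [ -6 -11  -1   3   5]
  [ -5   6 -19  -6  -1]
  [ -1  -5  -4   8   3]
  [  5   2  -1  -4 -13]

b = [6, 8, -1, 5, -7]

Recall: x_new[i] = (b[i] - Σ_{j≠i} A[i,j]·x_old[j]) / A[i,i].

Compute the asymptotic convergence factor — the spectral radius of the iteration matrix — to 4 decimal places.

Let D = diag(14, -11, -19, 8, -13); L, U the strict triangles.
T_J = -D⁻¹(L+U): T[4,2] = -(-1)/(-13) = -0.0769; T[4,4] = 0.
  T[0,:] = [+0.0000  -0.3571  +0.2857  +0.2143  -0.0714]
  T[1,:] = [-0.5455  +0.0000  -0.0909  +0.2727  +0.4545]
  T[2,:] = [-0.2632  +0.3158  +0.0000  -0.3158  -0.0526]
  T[3,:] = [+0.1250  +0.6250  +0.5000  +0.0000  -0.3750]
  T[4,:] = [+0.3846  +0.1538  -0.0769  -0.3077  +0.0000]
|roots of det(T-λI)|: 0.9097, 0.4780, 0.4780, 0.3227, 0.3227.
ρ = 0.9097; 0.9097 < 1: convergent.

0.9097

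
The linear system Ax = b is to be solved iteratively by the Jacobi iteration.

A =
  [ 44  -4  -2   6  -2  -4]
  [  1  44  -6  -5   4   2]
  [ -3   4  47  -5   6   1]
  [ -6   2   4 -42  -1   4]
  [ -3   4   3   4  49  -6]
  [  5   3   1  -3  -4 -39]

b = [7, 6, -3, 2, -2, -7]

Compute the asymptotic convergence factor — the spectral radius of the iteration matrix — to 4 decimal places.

Write A = D+L+U with D = diag(44, 44, 47, -42, 49, -39).
Jacobi: T = -D⁻¹(L+U), T[2,5] = -(1)/(47) = -0.0213; T[2,2] = 0.
  T[0,:] = [+0.0000, +0.0909, +0.0455, -0.1364, +0.0455, +0.0909]
  T[1,:] = [-0.0227, +0.0000, +0.1364, +0.1136, -0.0909, -0.0455]
  T[2,:] = [+0.0638, -0.0851, +0.0000, +0.1064, -0.1277, -0.0213]
  T[3,:] = [-0.1429, +0.0476, +0.0952, +0.0000, -0.0238, +0.0952]
  T[4,:] = [+0.0612, -0.0816, -0.0612, -0.0816, +0.0000, +0.1224]
  T[5,:] = [+0.1282, +0.0769, +0.0256, -0.0769, -0.1026, +0.0000]
|λ(T)| sorted: 0.2062, 0.1582, 0.1245, 0.1063, 0.1063, 0.0219.
ρ(T) = max|λ| = 0.2062; 0.2062 < 1: convergent.

0.2062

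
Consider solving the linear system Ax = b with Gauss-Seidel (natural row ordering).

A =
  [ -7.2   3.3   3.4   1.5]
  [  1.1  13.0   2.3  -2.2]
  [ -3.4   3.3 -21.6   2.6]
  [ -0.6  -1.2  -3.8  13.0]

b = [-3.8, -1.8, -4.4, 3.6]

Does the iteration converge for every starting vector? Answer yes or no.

Split A = D + L + U, D = diag(-7.2, 13, -21.6, 13).
GS T = -(D+L)⁻¹U: row 0 first, T[0,1] = -(3.3)/(-7.2) = +0.4583; later rows by forward substitution.
  T[0,:] = [+0.0000, +0.4583, +0.4722, +0.2083]
  T[1,:] = [+0.0000, -0.0388, -0.2169, +0.1516]
  T[2,:] = [+0.0000, -0.0781, -0.1075, +0.1107]
  T[3,:] = [+0.0000, -0.0052, -0.0296, +0.0560]
moduli |λ_i(T)| = 0.1910, 0.0636, 0.0371, 0.0000.
ρ = 0.1910; 0.1910 < 1: convergent.

yes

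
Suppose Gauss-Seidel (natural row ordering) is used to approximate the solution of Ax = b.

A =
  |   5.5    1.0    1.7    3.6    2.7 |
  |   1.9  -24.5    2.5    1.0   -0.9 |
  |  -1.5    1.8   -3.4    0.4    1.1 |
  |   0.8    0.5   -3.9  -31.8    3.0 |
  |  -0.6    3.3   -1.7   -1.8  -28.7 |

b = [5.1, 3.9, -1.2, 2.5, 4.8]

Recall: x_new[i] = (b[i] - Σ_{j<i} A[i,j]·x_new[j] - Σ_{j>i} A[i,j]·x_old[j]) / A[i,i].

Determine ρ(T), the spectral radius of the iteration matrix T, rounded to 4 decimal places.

Write A = D+L+U with D = diag(5.5, -24.5, -3.4, -31.8, -28.7).
Gauss-Seidel: T = -(D+L)⁻¹U, row 0 first, T[0,2] = -(1.7)/(5.5) = -0.3091; later rows by forward substitution.
  T[0,:] = [+0.0000, -0.1818, -0.3091, -0.6545, -0.4909]
  T[1,:] = [+0.0000, -0.0141, +0.0781, -0.0099, -0.0748]
  T[2,:] = [+0.0000, +0.0727, +0.1777, +0.4012, +0.5005]
  T[3,:] = [+0.0000, -0.0137, -0.0283, -0.0658, +0.0194]
  T[4,:] = [+0.0000, -0.0013, +0.0067, -0.0071, -0.0292]
|roots of det(T-λI)|: 0.1693, 0.0456, 0.0456, 0.0122, 0.0000.
ρ(T) = max|λ| = 0.1693; 0.1693 < 1: convergent.

0.1693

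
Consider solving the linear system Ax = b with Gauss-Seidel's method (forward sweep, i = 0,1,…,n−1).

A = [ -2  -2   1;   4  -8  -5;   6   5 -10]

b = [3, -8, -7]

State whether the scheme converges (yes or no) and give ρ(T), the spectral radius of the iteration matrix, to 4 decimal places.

Diagonal D = diag(-2, -8, -10); L, U strict lower/upper.
T_GS = -(D+L)⁻¹U: row 0 first, T[0,2] = -(1)/(-2) = +0.5000; later rows by forward substitution.
  T[0,:] = [+0.0000  -1.0000  +0.5000]
  T[1,:] = [+0.0000  -0.5000  -0.3750]
  T[2,:] = [+0.0000  -0.8500  +0.1125]
|λ(T)| sorted: 0.8360, 0.4485, 0.0000.
ρ(T) = max|λ| = 0.8360; 0.8360 < 1: convergent.

yes, ρ = 0.8360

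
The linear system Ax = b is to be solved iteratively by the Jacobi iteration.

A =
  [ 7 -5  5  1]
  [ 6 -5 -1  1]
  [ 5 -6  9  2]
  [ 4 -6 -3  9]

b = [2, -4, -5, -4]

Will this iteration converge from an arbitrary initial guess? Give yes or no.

A = D + L + U where D = diag(7, -5, 9, 9).
Jacobi: T = -D⁻¹(L+U), T[1,3] = -(1)/(-5) = +0.2000; T[1,1] = 0.
  T[0,:] = [+0.0000 +0.7143 -0.7143 -0.1429]
  T[1,:] = [+1.2000 +0.0000 -0.2000 +0.2000]
  T[2,:] = [-0.5556 +0.6667 +0.0000 -0.2222]
  T[3,:] = [-0.4444 +0.6667 +0.3333 +0.0000]
|eigenvalues of T|: 1.3337, 0.7547, 0.3138, 0.3138.
ρ(T) = max|λ| = 1.3337; 1.3337 > 1, so it fails to converge.

no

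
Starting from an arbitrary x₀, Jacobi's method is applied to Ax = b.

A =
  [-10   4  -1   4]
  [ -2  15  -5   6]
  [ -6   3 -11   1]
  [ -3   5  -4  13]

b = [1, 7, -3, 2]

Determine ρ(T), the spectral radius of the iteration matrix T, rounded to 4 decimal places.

0.8984

Split A = D + L + U, D = diag(-10, 15, -11, 13).
Jacobi: T = -D⁻¹(L+U), T[0,1] = -(4)/(-10) = +0.4000; T[0,0] = 0.
  T[0,:] = [+0.0000, +0.4000, -0.1000, +0.4000]
  T[1,:] = [+0.1333, +0.0000, +0.3333, -0.4000]
  T[2,:] = [-0.5455, +0.2727, +0.0000, +0.0909]
  T[3,:] = [+0.2308, -0.3846, +0.3077, +0.0000]
|roots of det(T-λI)|: 0.8984, 0.3792, 0.3707, 0.3707.
ρ = 0.8984; 0.8984 < 1, so it converges for any x₀.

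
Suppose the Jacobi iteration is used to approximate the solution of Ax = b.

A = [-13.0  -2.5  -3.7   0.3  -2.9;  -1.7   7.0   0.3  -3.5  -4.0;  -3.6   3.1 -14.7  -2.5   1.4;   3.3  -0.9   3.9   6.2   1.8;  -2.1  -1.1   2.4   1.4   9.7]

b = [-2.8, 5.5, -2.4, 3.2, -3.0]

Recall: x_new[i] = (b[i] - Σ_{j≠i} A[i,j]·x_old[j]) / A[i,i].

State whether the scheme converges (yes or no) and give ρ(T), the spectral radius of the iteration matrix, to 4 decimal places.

A = D + L + U where D = diag(-13, 7, -14.7, 6.2, 9.7).
Jacobi T = -D⁻¹(L+U): T[0,1] = -(-2.5)/(-13) = -0.1923; T[0,0] = 0.
  T[0,:] = [+0.0000  -0.1923  -0.2846  +0.0231  -0.2231]
  T[1,:] = [+0.2429  +0.0000  -0.0429  +0.5000  +0.5714]
  T[2,:] = [-0.2449  +0.2109  +0.0000  -0.1701  +0.0952]
  T[3,:] = [-0.5323  +0.1452  -0.6290  +0.0000  -0.2903]
  T[4,:] = [+0.2165  +0.1134  -0.2474  -0.1443  +0.0000]
moduli |λ_i(T)| = 0.6974, 0.4916, 0.4916, 0.3020, 0.1627.
spectral radius ρ = 0.6974; 0.6974 < 1 ⇒ converges.

yes, ρ = 0.6974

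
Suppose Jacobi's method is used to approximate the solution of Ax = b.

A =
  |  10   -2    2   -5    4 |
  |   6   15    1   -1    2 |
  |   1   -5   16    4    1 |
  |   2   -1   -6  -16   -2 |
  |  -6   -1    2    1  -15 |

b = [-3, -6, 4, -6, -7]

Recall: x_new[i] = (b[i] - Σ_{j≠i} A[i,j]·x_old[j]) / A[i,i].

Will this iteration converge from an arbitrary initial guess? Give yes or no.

Let D = diag(10, 15, 16, -16, -15); L, U the strict triangles.
Jacobi T = -D⁻¹(L+U): T[4,3] = -(1)/(-15) = +0.0667; T[4,4] = 0.
  T[0,:] = [+0.0000 +0.2000 -0.2000 +0.5000 -0.4000]
  T[1,:] = [-0.4000 +0.0000 -0.0667 +0.0667 -0.1333]
  T[2,:] = [-0.0625 +0.3125 +0.0000 -0.2500 -0.0625]
  T[3,:] = [+0.1250 -0.0625 -0.3750 +0.0000 -0.1250]
  T[4,:] = [-0.4000 -0.0667 +0.1333 +0.0667 +0.0000]
eigenvalue magnitudes: 0.6182, 0.4110, 0.2877, 0.2877, 0.0081.
ρ = 0.6182; 0.6182 < 1: convergent.

yes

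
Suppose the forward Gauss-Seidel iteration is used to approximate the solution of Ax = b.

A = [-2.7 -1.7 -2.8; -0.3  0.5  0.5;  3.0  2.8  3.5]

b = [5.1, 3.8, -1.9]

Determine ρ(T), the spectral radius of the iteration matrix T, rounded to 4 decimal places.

Diagonal D = diag(-2.7, 0.5, 3.5); L, U strict lower/upper.
Gauss-Seidel: T = -(D+L)⁻¹U, row 0 first, T[0,1] = -(-1.7)/(-2.7) = -0.6296; later rows by forward substitution.
  T[0,:] = [+0.0000  -0.6296  -1.0370]
  T[1,:] = [+0.0000  -0.3778  -1.6222]
  T[2,:] = [+0.0000  +0.8419  +2.1867]
|roots of det(T-λI)|: 1.4320, 0.3769, 0.0000.
spectral radius ρ = 1.4320; 1.4320 > 1: divergent.

1.4320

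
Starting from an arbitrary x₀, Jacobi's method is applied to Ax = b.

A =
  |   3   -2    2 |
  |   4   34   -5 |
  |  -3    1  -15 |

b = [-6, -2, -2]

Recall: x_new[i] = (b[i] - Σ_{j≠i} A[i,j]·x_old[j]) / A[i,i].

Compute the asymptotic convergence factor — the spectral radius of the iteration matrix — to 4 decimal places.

0.3292

Split A = D + L + U, D = diag(3, 34, -15).
Jacobi T = -D⁻¹(L+U): T[1,0] = -(4)/(34) = -0.1176; T[1,1] = 0.
  T[0,:] = [+0.0000 +0.6667 -0.6667]
  T[1,:] = [-0.1176 +0.0000 +0.1471]
  T[2,:] = [-0.2000 +0.0667 +0.0000]
|eigenvalues of T|: 0.3292, 0.2090, 0.2090.
ρ(T) = max|λ| = 0.3292; 0.3292 < 1 ⇒ converges.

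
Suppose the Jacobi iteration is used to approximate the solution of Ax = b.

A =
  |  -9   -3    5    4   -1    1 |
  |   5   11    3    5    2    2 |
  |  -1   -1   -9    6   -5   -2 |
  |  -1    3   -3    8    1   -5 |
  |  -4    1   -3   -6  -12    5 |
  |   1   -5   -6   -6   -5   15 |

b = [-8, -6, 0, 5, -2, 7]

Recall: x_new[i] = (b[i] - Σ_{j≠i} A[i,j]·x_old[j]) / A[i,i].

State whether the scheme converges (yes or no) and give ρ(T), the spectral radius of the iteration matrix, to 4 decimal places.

no, ρ = 1.1342

Split A = D + L + U, D = diag(-9, 11, -9, 8, -12, 15).
Jacobi: T = -D⁻¹(L+U), T[1,3] = -(5)/(11) = -0.4545; T[1,1] = 0.
  T[0,:] = [+0.0000 -0.3333 +0.5556 +0.4444 -0.1111 +0.1111]
  T[1,:] = [-0.4545 +0.0000 -0.2727 -0.4545 -0.1818 -0.1818]
  T[2,:] = [-0.1111 -0.1111 +0.0000 +0.6667 -0.5556 -0.2222]
  T[3,:] = [+0.1250 -0.3750 +0.3750 +0.0000 -0.1250 +0.6250]
  T[4,:] = [-0.3333 +0.0833 -0.2500 -0.5000 +0.0000 +0.4167]
  T[5,:] = [-0.0667 +0.3333 +0.4000 +0.4000 +0.3333 +0.0000]
|λ(T)| sorted: 1.1342, 0.8816, 0.3812, 0.3812, 0.2598, 0.2598.
ρ = 1.1342; 1.1342 > 1: divergent.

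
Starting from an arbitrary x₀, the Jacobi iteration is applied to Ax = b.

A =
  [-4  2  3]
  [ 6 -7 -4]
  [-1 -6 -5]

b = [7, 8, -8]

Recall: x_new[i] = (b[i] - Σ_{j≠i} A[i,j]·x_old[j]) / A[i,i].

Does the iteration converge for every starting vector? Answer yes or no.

no

Let D = diag(-4, -7, -5); L, U the strict triangles.
T_J = -D⁻¹(L+U): T[1,2] = -(-4)/(-7) = -0.5714; T[1,1] = 0.
  T[0,:] = [+0.0000, +0.5000, +0.7500]
  T[1,:] = [+0.8571, +0.0000, -0.5714]
  T[2,:] = [-0.2000, -1.2000, +0.0000]
moduli |λ_i(T)| = 1.2409, 0.7587, 0.7587.
spectral radius ρ = 1.2409; 1.2409 > 1 ⇒ diverges.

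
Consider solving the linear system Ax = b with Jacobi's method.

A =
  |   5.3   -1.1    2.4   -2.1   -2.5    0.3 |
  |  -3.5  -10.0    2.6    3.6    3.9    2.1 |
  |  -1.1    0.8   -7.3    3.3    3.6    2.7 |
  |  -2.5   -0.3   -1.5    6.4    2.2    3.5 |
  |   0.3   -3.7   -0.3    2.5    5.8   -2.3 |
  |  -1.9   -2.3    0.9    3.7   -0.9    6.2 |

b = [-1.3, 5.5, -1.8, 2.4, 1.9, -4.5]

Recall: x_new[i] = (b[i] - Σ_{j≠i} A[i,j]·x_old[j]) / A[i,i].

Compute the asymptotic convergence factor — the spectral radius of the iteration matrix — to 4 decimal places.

A = D + L + U where D = diag(5.3, -10, -7.3, 6.4, 5.8, 6.2).
T_J = -D⁻¹(L+U): T[5,1] = -(-2.3)/(6.2) = +0.3710; T[5,5] = 0.
  T[0,:] = [+0.0000, +0.2075, -0.4528, +0.3962, +0.4717, -0.0566]
  T[1,:] = [-0.3500, +0.0000, +0.2600, +0.3600, +0.3900, +0.2100]
  T[2,:] = [-0.1507, +0.1096, +0.0000, +0.4521, +0.4932, +0.3699]
  T[3,:] = [+0.3906, +0.0469, +0.2344, +0.0000, -0.3438, -0.5469]
  T[4,:] = [-0.0517, +0.6379, +0.0517, -0.4310, +0.0000, +0.3966]
  T[5,:] = [+0.3065, +0.3710, -0.1452, -0.5968, +0.1452, +0.0000]
|λ(T)| sorted: 1.1291, 0.8962, 0.5256, 0.3695, 0.3695, 0.3151.
spectral radius ρ = 1.1291; 1.1291 > 1: divergent.

1.1291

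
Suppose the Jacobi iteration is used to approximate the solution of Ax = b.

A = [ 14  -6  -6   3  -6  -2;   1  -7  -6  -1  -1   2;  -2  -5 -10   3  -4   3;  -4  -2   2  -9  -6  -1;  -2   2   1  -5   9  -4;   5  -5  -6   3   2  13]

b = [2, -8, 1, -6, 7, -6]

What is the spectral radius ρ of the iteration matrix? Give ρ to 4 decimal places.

1.1216

Let D = diag(14, -7, -10, -9, 9, 13); L, U the strict triangles.
Jacobi T = -D⁻¹(L+U): T[2,4] = -(-4)/(-10) = -0.4000; T[2,2] = 0.
  T[0,:] = [+0.0000 +0.4286 +0.4286 -0.2143 +0.4286 +0.1429]
  T[1,:] = [+0.1429 +0.0000 -0.8571 -0.1429 -0.1429 +0.2857]
  T[2,:] = [-0.2000 -0.5000 +0.0000 +0.3000 -0.4000 +0.3000]
  T[3,:] = [-0.4444 -0.2222 +0.2222 +0.0000 -0.6667 -0.1111]
  T[4,:] = [+0.2222 -0.2222 -0.1111 +0.5556 +0.0000 +0.4444]
  T[5,:] = [-0.3846 +0.3846 +0.4615 -0.2308 -0.1538 +0.0000]
|roots of det(T-λI)|: 1.1216, 0.7267, 0.6576, 0.6576, 0.1134, 0.1134.
spectral radius ρ = 1.1216; 1.1216 > 1: divergent.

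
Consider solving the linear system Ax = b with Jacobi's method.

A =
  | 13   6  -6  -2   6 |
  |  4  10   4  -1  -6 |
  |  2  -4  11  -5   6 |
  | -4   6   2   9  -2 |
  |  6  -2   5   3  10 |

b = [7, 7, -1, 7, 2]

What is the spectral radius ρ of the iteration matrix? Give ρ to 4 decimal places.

1.1347

Let D = diag(13, 10, 11, 9, 10); L, U the strict triangles.
T_J = -D⁻¹(L+U): T[0,3] = -(-2)/(13) = +0.1538; T[0,0] = 0.
  T[0,:] = [+0.0000  -0.4615  +0.4615  +0.1538  -0.4615]
  T[1,:] = [-0.4000  +0.0000  -0.4000  +0.1000  +0.6000]
  T[2,:] = [-0.1818  +0.3636  +0.0000  +0.4545  -0.5455]
  T[3,:] = [+0.4444  -0.6667  -0.2222  +0.0000  +0.2222]
  T[4,:] = [-0.6000  +0.2000  -0.5000  -0.3000  +0.0000]
eigenvalue magnitudes: 1.1347, 0.6615, 0.6615, 0.5391, 0.5391.
spectral radius ρ = 1.1347; 1.1347 > 1 ⇒ diverges.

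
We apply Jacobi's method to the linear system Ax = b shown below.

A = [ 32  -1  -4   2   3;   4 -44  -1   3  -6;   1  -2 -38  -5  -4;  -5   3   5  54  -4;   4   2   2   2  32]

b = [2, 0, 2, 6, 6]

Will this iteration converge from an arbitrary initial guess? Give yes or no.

Write A = D+L+U with D = diag(32, -44, -38, 54, 32).
Jacobi T = -D⁻¹(L+U): T[1,4] = -(-6)/(-44) = -0.1364; T[1,1] = 0.
  T[0,:] = [+0.0000, +0.0312, +0.1250, -0.0625, -0.0938]
  T[1,:] = [+0.0909, +0.0000, -0.0227, +0.0682, -0.1364]
  T[2,:] = [+0.0263, -0.0526, +0.0000, -0.1316, -0.1053]
  T[3,:] = [+0.0926, -0.0556, -0.0926, +0.0000, +0.0741]
  T[4,:] = [-0.1250, -0.0625, -0.0625, -0.0625, +0.0000]
moduli |λ_i(T)| = 0.2103, 0.1717, 0.0783, 0.0783, 0.0516.
ρ = 0.2103; 0.2103 < 1: convergent.

yes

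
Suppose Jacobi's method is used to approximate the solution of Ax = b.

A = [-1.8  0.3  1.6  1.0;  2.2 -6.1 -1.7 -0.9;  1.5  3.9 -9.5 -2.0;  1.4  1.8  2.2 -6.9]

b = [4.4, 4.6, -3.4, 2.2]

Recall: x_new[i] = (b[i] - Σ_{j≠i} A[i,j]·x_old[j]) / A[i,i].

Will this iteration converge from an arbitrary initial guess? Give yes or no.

A = D + L + U where D = diag(-1.8, -6.1, -9.5, -6.9).
Jacobi: T = -D⁻¹(L+U), T[3,2] = -(2.2)/(-6.9) = +0.3188; T[3,3] = 0.
  T[0,:] = [+0.0000, +0.1667, +0.8889, +0.5556]
  T[1,:] = [+0.3607, +0.0000, -0.2787, -0.1475]
  T[2,:] = [+0.1579, +0.4105, +0.0000, -0.2105]
  T[3,:] = [+0.2029, +0.2609, +0.3188, +0.0000]
|roots of det(T-λI)|: 0.6202, 0.4909, 0.4909, 0.0963.
spectral radius ρ = 0.6202; 0.6202 < 1, so it converges for any x₀.

yes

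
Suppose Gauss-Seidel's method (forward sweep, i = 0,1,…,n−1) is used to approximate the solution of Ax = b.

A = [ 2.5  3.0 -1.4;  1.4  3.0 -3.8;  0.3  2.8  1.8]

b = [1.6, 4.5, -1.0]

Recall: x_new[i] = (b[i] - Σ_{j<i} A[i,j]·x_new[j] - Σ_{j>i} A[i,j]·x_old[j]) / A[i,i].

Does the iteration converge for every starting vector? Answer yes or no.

no

Let D = diag(2.5, 3, 1.8); L, U the strict triangles.
Gauss-Seidel: T = -(D+L)⁻¹U, row 0 first, T[0,2] = -(-1.4)/(2.5) = +0.5600; later rows by forward substitution.
  T[0,:] = [+0.0000 -1.2000 +0.5600]
  T[1,:] = [+0.0000 +0.5600 +1.0053]
  T[2,:] = [+0.0000 -0.6711 -1.6572]
eigenvalue magnitudes: 1.2931, 0.1959, 0.0000.
spectral radius ρ = 1.2931; 1.2931 > 1: divergent.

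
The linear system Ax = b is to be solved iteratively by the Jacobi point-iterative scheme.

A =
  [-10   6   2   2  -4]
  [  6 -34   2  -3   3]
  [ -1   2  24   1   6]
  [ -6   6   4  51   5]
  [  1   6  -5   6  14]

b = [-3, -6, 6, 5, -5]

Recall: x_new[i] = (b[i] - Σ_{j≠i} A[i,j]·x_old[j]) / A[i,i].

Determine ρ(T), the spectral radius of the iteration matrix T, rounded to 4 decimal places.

Diagonal D = diag(-10, -34, 24, 51, 14); L, U strict lower/upper.
Jacobi: T = -D⁻¹(L+U), T[2,1] = -(2)/(24) = -0.0833; T[2,2] = 0.
  T[0,:] = [+0.0000, +0.6000, +0.2000, +0.2000, -0.4000]
  T[1,:] = [+0.1765, +0.0000, +0.0588, -0.0882, +0.0882]
  T[2,:] = [+0.0417, -0.0833, +0.0000, -0.0417, -0.2500]
  T[3,:] = [+0.1176, -0.1176, -0.0784, +0.0000, -0.0980]
  T[4,:] = [-0.0714, -0.4286, +0.3571, -0.4286, +0.0000]
eigenvalue magnitudes: 0.4532, 0.3459, 0.2929, 0.2929, 0.0484.
ρ(T) = max|λ| = 0.4532; 0.4532 < 1: convergent.

0.4532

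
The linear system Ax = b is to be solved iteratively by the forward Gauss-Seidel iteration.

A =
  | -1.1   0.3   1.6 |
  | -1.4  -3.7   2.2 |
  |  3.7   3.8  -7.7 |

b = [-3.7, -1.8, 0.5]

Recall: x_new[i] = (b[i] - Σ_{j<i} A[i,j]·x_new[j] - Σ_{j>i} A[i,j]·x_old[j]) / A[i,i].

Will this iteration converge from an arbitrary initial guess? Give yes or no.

yes

A = D + L + U where D = diag(-1.1, -3.7, -7.7).
GS T = -(D+L)⁻¹U: row 0 first, T[0,1] = -(0.3)/(-1.1) = +0.2727; later rows by forward substitution.
  T[0,:] = [+0.0000, +0.2727, +1.4545]
  T[1,:] = [+0.0000, -0.1032, +0.0442]
  T[2,:] = [+0.0000, +0.0801, +0.7208]
|eigenvalues of T|: 0.7250, 0.1075, 0.0000.
spectral radius ρ = 0.7250; 0.7250 < 1 ⇒ converges.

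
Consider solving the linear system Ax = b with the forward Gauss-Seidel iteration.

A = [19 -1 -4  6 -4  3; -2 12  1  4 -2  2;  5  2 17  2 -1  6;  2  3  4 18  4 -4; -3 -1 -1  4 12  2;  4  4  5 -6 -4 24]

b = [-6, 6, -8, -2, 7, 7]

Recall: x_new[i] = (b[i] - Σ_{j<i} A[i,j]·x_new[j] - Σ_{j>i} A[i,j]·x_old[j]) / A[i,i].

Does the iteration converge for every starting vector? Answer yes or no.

Let D = diag(19, 12, 17, 18, 12, 24); L, U the strict triangles.
T_GS = -(D+L)⁻¹U: row 0 first, T[0,3] = -(6)/(19) = -0.3158; later rows by forward substitution.
  T[0,:] = [+0.0000, +0.0526, +0.2105, -0.3158, +0.2105, -0.1579]
  T[1,:] = [+0.0000, +0.0088, -0.0482, -0.3860, +0.2018, -0.1930]
  T[2,:] = [+0.0000, -0.0165, -0.0562, +0.0206, -0.0268, -0.2838]
  T[3,:] = [+0.0000, -0.0036, -0.0029, +0.0948, -0.2733, +0.3350]
  T[4,:] = [+0.0000, +0.0137, +0.0449, -0.1410, +0.1583, -0.3575]
  T[5,:] = [+0.0000, -0.0054, -0.0086, +0.1129, -0.1051, +0.1418]
|eigenvalues of T|: 0.5419, 0.1059, 0.0854, 0.0854, 0.0076, 0.0000.
spectral radius ρ = 0.5419; 0.5419 < 1: convergent.

yes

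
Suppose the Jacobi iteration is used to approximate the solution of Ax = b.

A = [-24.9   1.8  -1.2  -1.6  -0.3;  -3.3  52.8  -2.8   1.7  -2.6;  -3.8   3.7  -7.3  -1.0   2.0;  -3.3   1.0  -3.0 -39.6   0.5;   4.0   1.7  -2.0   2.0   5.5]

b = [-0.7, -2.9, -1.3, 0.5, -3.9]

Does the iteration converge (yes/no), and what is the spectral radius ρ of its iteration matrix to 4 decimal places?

Write A = D+L+U with D = diag(-24.9, 52.8, -7.3, -39.6, 5.5).
Jacobi T = -D⁻¹(L+U): T[3,2] = -(-3)/(-39.6) = -0.0758; T[3,3] = 0.
  T[0,:] = [+0.0000, +0.0723, -0.0482, -0.0643, -0.0120]
  T[1,:] = [+0.0625, +0.0000, +0.0530, -0.0322, +0.0492]
  T[2,:] = [-0.5205, +0.5068, +0.0000, -0.1370, +0.2740]
  T[3,:] = [-0.0833, +0.0253, -0.0758, +0.0000, +0.0126]
  T[4,:] = [-0.7273, -0.3091, +0.3636, -0.3636, +0.0000]
|eigenvalues of T|: 0.4283, 0.3235, 0.1298, 0.1298, 0.1209.
ρ = 0.4283; 0.4283 < 1, so it converges for any x₀.

yes, ρ = 0.4283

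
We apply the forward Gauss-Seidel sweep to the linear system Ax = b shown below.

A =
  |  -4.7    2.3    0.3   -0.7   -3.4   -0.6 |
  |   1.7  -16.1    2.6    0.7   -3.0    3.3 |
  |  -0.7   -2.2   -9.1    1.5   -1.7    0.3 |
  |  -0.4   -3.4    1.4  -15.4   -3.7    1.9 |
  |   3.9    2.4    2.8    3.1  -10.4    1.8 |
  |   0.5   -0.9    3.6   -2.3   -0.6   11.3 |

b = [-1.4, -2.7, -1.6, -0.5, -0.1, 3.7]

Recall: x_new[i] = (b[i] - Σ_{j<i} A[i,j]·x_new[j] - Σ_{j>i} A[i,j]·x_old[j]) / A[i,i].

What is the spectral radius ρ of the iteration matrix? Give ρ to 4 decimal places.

0.2350

Split A = D + L + U, D = diag(-4.7, -16.1, -9.1, -15.4, -10.4, 11.3).
GS T = -(D+L)⁻¹U: row 0 first, T[0,2] = -(0.3)/(-4.7) = +0.0638; later rows by forward substitution.
  T[0,:] = [+0.0000  +0.4894  +0.0638  -0.1489  -0.7234  -0.1277]
  T[1,:] = [+0.0000  +0.0517  +0.1682  +0.0278  -0.2627  +0.1915]
  T[2,:] = [+0.0000  -0.0501  -0.0456  +0.1696  -0.0677  -0.0035]
  T[3,:] = [+0.0000  -0.0287  -0.0429  +0.0132  -0.1696  +0.0841]
  T[4,:] = [+0.0000  +0.1734  +0.0377  +0.0001  -0.4007  +0.1935]
  T[5,:] = [+0.0000  +0.0018  +0.0184  -0.0425  -0.0232  +0.0494]
moduli |λ_i(T)| = 0.2350, 0.1683, 0.1683, 0.1515, 0.0238, 0.0000.
ρ(T) = max|λ| = 0.2350; 0.2350 < 1, so it converges for any x₀.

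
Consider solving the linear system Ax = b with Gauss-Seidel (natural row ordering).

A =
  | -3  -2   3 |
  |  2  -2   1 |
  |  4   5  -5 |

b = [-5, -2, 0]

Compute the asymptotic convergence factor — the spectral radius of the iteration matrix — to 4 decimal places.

1.4493

Split A = D + L + U, D = diag(-3, -2, -5).
T_GS = -(D+L)⁻¹U: row 0 first, T[0,2] = -(3)/(-3) = +1.0000; later rows by forward substitution.
  T[0,:] = [+0.0000  -0.6667  +1.0000]
  T[1,:] = [+0.0000  -0.6667  +1.5000]
  T[2,:] = [+0.0000  -1.2000  +2.3000]
|roots of det(T-λI)|: 1.4493, 0.1840, 0.0000.
ρ = 1.4493; 1.4493 > 1 ⇒ diverges.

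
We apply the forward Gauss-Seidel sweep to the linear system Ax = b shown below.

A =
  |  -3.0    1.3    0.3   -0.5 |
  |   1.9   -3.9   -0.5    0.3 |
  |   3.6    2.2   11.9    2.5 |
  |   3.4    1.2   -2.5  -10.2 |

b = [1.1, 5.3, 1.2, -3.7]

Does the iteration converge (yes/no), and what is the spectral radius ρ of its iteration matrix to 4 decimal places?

Let D = diag(-3, -3.9, 11.9, -10.2); L, U the strict triangles.
Gauss-Seidel: T = -(D+L)⁻¹U, row 0 first, T[0,1] = -(1.3)/(-3) = +0.4333; later rows by forward substitution.
  T[0,:] = [+0.0000, +0.4333, +0.1000, -0.1667]
  T[1,:] = [+0.0000, +0.2111, -0.0795, -0.0043]
  T[2,:] = [+0.0000, -0.1701, -0.0156, -0.1589]
  T[3,:] = [+0.0000, +0.2110, +0.0278, -0.0171]
|eigenvalues of T|: 0.2807, 0.1177, 0.1177, 0.0000.
ρ = 0.2807; 0.2807 < 1: convergent.

yes, ρ = 0.2807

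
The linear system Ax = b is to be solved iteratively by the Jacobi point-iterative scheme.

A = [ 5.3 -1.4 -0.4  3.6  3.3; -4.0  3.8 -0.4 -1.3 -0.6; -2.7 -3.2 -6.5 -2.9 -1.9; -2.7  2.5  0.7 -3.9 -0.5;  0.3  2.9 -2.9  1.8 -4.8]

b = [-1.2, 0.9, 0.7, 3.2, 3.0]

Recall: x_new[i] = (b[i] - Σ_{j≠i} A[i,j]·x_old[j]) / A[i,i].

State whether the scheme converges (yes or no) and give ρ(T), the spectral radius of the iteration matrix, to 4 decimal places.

no, ρ = 1.2760

Diagonal D = diag(5.3, 3.8, -6.5, -3.9, -4.8); L, U strict lower/upper.
Jacobi T = -D⁻¹(L+U): T[4,1] = -(2.9)/(-4.8) = +0.6042; T[4,4] = 0.
  T[0,:] = [+0.0000, +0.2642, +0.0755, -0.6792, -0.6226]
  T[1,:] = [+1.0526, +0.0000, +0.1053, +0.3421, +0.1579]
  T[2,:] = [-0.4154, -0.4923, +0.0000, -0.4462, -0.2923]
  T[3,:] = [-0.6923, +0.6410, +0.1795, +0.0000, -0.1282]
  T[4,:] = [+0.0625, +0.6042, -0.6042, +0.3750, +0.0000]
|eigenvalues of T|: 1.2760, 0.8864, 0.8864, 0.3003, 0.2452.
ρ(T) = max|λ| = 1.2760; 1.2760 > 1 ⇒ diverges.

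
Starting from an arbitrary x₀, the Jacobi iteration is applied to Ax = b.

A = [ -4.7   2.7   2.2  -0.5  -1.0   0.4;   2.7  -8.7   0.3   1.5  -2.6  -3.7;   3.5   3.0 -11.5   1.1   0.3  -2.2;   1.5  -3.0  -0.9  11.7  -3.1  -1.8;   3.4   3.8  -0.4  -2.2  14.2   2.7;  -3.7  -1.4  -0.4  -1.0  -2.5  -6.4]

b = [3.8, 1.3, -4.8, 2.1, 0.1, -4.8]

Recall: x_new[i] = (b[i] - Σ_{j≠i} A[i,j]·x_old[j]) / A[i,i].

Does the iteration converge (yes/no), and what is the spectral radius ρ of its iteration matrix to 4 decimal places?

yes, ρ = 0.8720

Diagonal D = diag(-4.7, -8.7, -11.5, 11.7, 14.2, -6.4); L, U strict lower/upper.
T_J = -D⁻¹(L+U): T[2,4] = -(0.3)/(-11.5) = +0.0261; T[2,2] = 0.
  T[0,:] = [+0.0000 +0.5745 +0.4681 -0.1064 -0.2128 +0.0851]
  T[1,:] = [+0.3103 +0.0000 +0.0345 +0.1724 -0.2989 -0.4253]
  T[2,:] = [+0.3043 +0.2609 +0.0000 +0.0957 +0.0261 -0.1913]
  T[3,:] = [-0.1282 +0.2564 +0.0769 +0.0000 +0.2650 +0.1538]
  T[4,:] = [-0.2394 -0.2676 +0.0282 +0.1549 +0.0000 -0.1901]
  T[5,:] = [-0.5781 -0.2188 -0.0625 -0.1562 -0.3906 +0.0000]
|roots of det(T-λI)|: 0.8720, 0.5856, 0.5856, 0.3545, 0.1894, 0.0167.
ρ = 0.8720; 0.8720 < 1, so it converges for any x₀.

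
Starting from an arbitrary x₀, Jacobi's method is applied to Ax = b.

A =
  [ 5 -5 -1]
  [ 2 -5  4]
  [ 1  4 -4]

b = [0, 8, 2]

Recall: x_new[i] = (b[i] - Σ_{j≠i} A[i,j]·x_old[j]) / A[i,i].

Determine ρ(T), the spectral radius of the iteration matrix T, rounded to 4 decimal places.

Write A = D+L+U with D = diag(5, -5, -4).
Jacobi: T = -D⁻¹(L+U), T[0,1] = -(-5)/(5) = +1.0000; T[0,0] = 0.
  T[0,:] = [+0.0000 +1.0000 +0.2000]
  T[1,:] = [+0.4000 +0.0000 +0.8000]
  T[2,:] = [+0.2500 +1.0000 +0.0000]
eigenvalue magnitudes: 1.2166, 0.9823, 0.2343.
ρ = 1.2166; 1.2166 > 1, so it fails to converge.

1.2166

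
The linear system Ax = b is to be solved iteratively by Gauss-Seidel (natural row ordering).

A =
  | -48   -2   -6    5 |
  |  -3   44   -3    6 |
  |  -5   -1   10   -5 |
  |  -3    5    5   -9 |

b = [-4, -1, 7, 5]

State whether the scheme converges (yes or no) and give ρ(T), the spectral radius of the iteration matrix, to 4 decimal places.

yes, ρ = 0.2658

Split A = D + L + U, D = diag(-48, 44, 10, -9).
GS T = -(D+L)⁻¹U: row 0 first, T[0,1] = -(-2)/(-48) = -0.0417; later rows by forward substitution.
  T[0,:] = [+0.0000, -0.0417, -0.1250, +0.1042]
  T[1,:] = [+0.0000, -0.0028, +0.0597, -0.1293]
  T[2,:] = [+0.0000, -0.0211, -0.0565, +0.5392]
  T[3,:] = [+0.0000, +0.0006, +0.0434, +0.1930]
|λ(T)| sorted: 0.2658, 0.1170, 0.0152, 0.0000.
ρ(T) = max|λ| = 0.2658; 0.2658 < 1 ⇒ converges.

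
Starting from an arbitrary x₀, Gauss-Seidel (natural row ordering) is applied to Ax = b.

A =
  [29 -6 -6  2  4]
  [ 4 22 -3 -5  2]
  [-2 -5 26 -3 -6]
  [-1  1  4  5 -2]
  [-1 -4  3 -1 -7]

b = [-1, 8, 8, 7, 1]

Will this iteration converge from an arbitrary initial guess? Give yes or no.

yes

Let D = diag(29, 22, 26, 5, -7); L, U the strict triangles.
Gauss-Seidel: T = -(D+L)⁻¹U, row 0 first, T[0,1] = -(-6)/(29) = +0.2069; later rows by forward substitution.
  T[0,:] = [+0.0000 +0.2069 +0.2069 -0.0690 -0.1379]
  T[1,:] = [+0.0000 -0.0376 +0.0987 +0.2398 -0.0658]
  T[2,:] = [+0.0000 +0.0087 +0.0349 +0.1562 +0.2075]
  T[3,:] = [+0.0000 +0.0420 -0.0063 -0.1867 +0.2196]
  T[4,:] = [+0.0000 -0.0103 -0.0701 -0.0336 +0.1149]
|roots of det(T-λI)|: 0.2328, 0.1744, 0.1744, 0.0263, 0.0000.
ρ(T) = max|λ| = 0.2328; 0.2328 < 1: convergent.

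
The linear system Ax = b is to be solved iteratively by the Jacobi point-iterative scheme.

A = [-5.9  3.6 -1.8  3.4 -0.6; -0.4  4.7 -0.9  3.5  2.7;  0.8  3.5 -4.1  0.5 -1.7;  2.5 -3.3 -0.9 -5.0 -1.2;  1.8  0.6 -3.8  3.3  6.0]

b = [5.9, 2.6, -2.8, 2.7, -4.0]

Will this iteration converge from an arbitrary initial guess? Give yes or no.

Diagonal D = diag(-5.9, 4.7, -4.1, -5, 6); L, U strict lower/upper.
Jacobi: T = -D⁻¹(L+U), T[4,0] = -(1.8)/(6) = -0.3000; T[4,4] = 0.
  T[0,:] = [+0.0000 +0.6102 -0.3051 +0.5763 -0.1017]
  T[1,:] = [+0.0851 +0.0000 +0.1915 -0.7447 -0.5745]
  T[2,:] = [+0.1951 +0.8537 +0.0000 +0.1220 -0.4146]
  T[3,:] = [+0.5000 -0.6600 -0.1800 +0.0000 -0.2400]
  T[4,:] = [-0.3000 -0.1000 +0.6333 -0.5500 +0.0000]
|λ(T)| sorted: 1.2198, 0.6057, 0.6057, 0.6038, 0.1574.
ρ = 1.2198; 1.2198 > 1: divergent.

no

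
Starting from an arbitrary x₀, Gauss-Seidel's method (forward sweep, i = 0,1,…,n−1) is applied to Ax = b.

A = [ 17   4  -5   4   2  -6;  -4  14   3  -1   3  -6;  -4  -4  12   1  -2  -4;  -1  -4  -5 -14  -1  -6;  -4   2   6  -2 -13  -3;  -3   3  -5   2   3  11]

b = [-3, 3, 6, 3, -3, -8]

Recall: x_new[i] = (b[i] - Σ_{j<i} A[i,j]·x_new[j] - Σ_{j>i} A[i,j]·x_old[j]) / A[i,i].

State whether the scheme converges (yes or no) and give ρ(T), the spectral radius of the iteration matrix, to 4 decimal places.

Let D = diag(17, 14, 12, -14, -13, 11); L, U the strict triangles.
GS T = -(D+L)⁻¹U: row 0 first, T[0,1] = -(4)/(17) = -0.2353; later rows by forward substitution.
  T[0,:] = [+0.0000  -0.2353  +0.2941  -0.2353  -0.1176  +0.3529]
  T[1,:] = [+0.0000  -0.0672  -0.1303  +0.0042  -0.2479  +0.5294]
  T[2,:] = [+0.0000  -0.1008  +0.0546  -0.1604  +0.0448  +0.6275]
  T[3,:] = [+0.0000  +0.0720  -0.0033  +0.0729  -0.0082  -0.8291]
  T[4,:] = [+0.0000  +0.0044  -0.0848  -0.0122  +0.0200  +0.1592]
  T[5,:] = [+0.0000  -0.1060  +0.1643  -0.1481  +0.0519  +0.3444]
|eigenvalues of T|: 0.6968, 0.1356, 0.1356, 0.0652, 0.0226, 0.0000.
ρ = 0.6968; 0.6968 < 1 ⇒ converges.

yes, ρ = 0.6968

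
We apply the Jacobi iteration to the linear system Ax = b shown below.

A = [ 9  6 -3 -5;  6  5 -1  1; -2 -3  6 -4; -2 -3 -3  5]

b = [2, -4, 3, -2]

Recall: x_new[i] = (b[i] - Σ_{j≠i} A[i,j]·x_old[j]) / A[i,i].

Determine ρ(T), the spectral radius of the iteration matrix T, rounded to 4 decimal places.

Let D = diag(9, 5, 6, 5); L, U the strict triangles.
Jacobi: T = -D⁻¹(L+U), T[0,1] = -(6)/(9) = -0.6667; T[0,0] = 0.
  T[0,:] = [+0.0000 -0.6667 +0.3333 +0.5556]
  T[1,:] = [-1.2000 +0.0000 +0.2000 -0.2000]
  T[2,:] = [+0.3333 +0.5000 +0.0000 +0.6667]
  T[3,:] = [+0.4000 +0.6000 +0.6000 +0.0000]
|eigenvalues of T|: 1.1456, 0.9698, 0.9698, 0.6394.
ρ(T) = max|λ| = 1.1456; 1.1456 > 1, so it fails to converge.

1.1456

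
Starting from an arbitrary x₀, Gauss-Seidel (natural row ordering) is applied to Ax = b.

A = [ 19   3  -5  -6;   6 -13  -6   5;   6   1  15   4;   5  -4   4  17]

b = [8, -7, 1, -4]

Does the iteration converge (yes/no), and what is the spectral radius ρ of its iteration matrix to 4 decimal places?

Diagonal D = diag(19, -13, 15, 17); L, U strict lower/upper.
T_GS = -(D+L)⁻¹U: row 0 first, T[0,3] = -(-6)/(19) = +0.3158; later rows by forward substitution.
  T[0,:] = [+0.0000  -0.1579  +0.2632  +0.3158]
  T[1,:] = [+0.0000  -0.0729  -0.3401  +0.5304]
  T[2,:] = [+0.0000  +0.0680  -0.0826  -0.4283]
  T[3,:] = [+0.0000  +0.0133  -0.1380  +0.1327]
|roots of det(T-λI)|: 0.2696, 0.1593, 0.1330, 0.0000.
ρ = 0.2696; 0.2696 < 1: convergent.

yes, ρ = 0.2696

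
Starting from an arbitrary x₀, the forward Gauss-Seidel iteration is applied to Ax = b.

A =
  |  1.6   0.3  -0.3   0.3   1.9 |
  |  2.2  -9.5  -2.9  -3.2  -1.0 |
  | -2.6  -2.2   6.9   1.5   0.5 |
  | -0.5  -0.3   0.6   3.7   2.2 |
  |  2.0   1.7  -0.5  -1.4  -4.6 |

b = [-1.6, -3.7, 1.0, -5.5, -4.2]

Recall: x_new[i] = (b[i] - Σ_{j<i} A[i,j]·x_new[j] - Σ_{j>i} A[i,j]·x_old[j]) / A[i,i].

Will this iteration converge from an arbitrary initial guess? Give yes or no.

A = D + L + U where D = diag(1.6, -9.5, 6.9, 3.7, -4.6).
T_GS = -(D+L)⁻¹U: row 0 first, T[0,4] = -(1.9)/(1.6) = -1.1875; later rows by forward substitution.
  T[0,:] = [+0.0000  -0.1875  +0.1875  -0.1875  -1.1875]
  T[1,:] = [+0.0000  -0.0434  -0.2618  -0.3803  -0.3803]
  T[2,:] = [+0.0000  -0.0845  -0.0128  -0.4093  -0.6412]
  T[3,:] = [+0.0000  -0.0152  +0.0062  +0.0102  -0.6819]
  T[4,:] = [+0.0000  -0.0838  -0.0157  -0.1807  -0.3796]
|eigenvalues of T|: 0.7228, 0.1998, 0.1493, 0.1493, 0.0000.
ρ = 0.7228; 0.7228 < 1: convergent.

yes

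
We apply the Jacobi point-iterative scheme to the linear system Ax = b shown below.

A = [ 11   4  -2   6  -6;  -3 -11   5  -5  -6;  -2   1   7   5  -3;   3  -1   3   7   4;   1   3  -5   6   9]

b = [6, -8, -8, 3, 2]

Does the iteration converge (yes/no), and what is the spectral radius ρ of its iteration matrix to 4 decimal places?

Let D = diag(11, -11, 7, 7, 9); L, U the strict triangles.
Jacobi T = -D⁻¹(L+U): T[0,2] = -(-2)/(11) = +0.1818; T[0,0] = 0.
  T[0,:] = [+0.0000  -0.3636  +0.1818  -0.5455  +0.5455]
  T[1,:] = [-0.2727  +0.0000  +0.4545  -0.4545  -0.5455]
  T[2,:] = [+0.2857  -0.1429  +0.0000  -0.7143  +0.4286]
  T[3,:] = [-0.4286  +0.1429  -0.4286  +0.0000  -0.5714]
  T[4,:] = [-0.1111  -0.3333  +0.5556  -0.6667  +0.0000]
|roots of det(T-λI)|: 1.2768, 0.8037, 0.5088, 0.2008, 0.1651.
ρ(T) = max|λ| = 1.2768; 1.2768 > 1, so it fails to converge.

no, ρ = 1.2768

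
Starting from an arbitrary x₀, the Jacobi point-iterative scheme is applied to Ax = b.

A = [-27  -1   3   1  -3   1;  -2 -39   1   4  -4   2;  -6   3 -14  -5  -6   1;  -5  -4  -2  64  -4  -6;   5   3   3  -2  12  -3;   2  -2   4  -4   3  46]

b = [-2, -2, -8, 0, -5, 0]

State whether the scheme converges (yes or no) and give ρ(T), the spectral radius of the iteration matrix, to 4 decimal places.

yes, ρ = 0.4132

Split A = D + L + U, D = diag(-27, -39, -14, 64, 12, 46).
T_J = -D⁻¹(L+U): T[0,1] = -(-1)/(-27) = -0.0370; T[0,0] = 0.
  T[0,:] = [+0.0000 -0.0370 +0.1111 +0.0370 -0.1111 +0.0370]
  T[1,:] = [-0.0513 +0.0000 +0.0256 +0.1026 -0.1026 +0.0513]
  T[2,:] = [-0.4286 +0.2143 +0.0000 -0.3571 -0.4286 +0.0714]
  T[3,:] = [+0.0781 +0.0625 +0.0312 +0.0000 +0.0625 +0.0938]
  T[4,:] = [-0.4167 -0.2500 -0.2500 +0.1667 +0.0000 +0.2500]
  T[5,:] = [-0.0435 +0.0435 -0.0870 +0.0870 -0.0652 +0.0000]
|eigenvalues of T|: 0.4132, 0.3052, 0.2375, 0.2375, 0.1651, 0.0244.
spectral radius ρ = 0.4132; 0.4132 < 1 ⇒ converges.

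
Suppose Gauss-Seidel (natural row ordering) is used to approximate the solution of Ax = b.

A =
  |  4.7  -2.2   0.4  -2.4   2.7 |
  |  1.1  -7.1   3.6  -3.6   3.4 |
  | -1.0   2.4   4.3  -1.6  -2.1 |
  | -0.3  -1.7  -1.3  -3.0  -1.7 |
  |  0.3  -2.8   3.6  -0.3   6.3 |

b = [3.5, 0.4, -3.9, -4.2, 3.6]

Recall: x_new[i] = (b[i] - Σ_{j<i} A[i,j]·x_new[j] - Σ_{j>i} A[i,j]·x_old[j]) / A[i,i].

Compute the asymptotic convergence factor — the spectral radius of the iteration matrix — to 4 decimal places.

Split A = D + L + U, D = diag(4.7, -7.1, 4.3, -3, 6.3).
T_GS = -(D+L)⁻¹U: row 0 first, T[0,3] = -(-2.4)/(4.7) = +0.5106; later rows by forward substitution.
  T[0,:] = [+0.0000, +0.4681, -0.0851, +0.5106, -0.5745]
  T[1,:] = [+0.0000, +0.0725, +0.4939, -0.4279, +0.3899]
  T[2,:] = [+0.0000, +0.0684, -0.2954, +0.7297, +0.1372]
  T[3,:] = [+0.0000, -0.1175, -0.1433, -0.1248, -0.7896]
  T[4,:] = [+0.0000, -0.0347, +0.3855, -0.6374, +0.0846]
|λ(T)| sorted: 0.9390, 0.5103, 0.1262, 0.0394, 0.0000.
spectral radius ρ = 0.9390; 0.9390 < 1: convergent.

0.9390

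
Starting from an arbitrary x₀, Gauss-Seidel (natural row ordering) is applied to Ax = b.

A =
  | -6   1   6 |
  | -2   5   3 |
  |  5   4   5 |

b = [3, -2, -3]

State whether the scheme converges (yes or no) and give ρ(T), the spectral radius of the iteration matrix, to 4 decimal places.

yes, ρ = 0.8862

A = D + L + U where D = diag(-6, 5, 5).
Gauss-Seidel: T = -(D+L)⁻¹U, row 0 first, T[0,1] = -(1)/(-6) = +0.1667; later rows by forward substitution.
  T[0,:] = [+0.0000 +0.1667 +1.0000]
  T[1,:] = [+0.0000 +0.0667 -0.2000]
  T[2,:] = [+0.0000 -0.2200 -0.8400]
|roots of det(T-λI)|: 0.8862, 0.1128, 0.0000.
ρ = 0.8862; 0.8862 < 1, so it converges for any x₀.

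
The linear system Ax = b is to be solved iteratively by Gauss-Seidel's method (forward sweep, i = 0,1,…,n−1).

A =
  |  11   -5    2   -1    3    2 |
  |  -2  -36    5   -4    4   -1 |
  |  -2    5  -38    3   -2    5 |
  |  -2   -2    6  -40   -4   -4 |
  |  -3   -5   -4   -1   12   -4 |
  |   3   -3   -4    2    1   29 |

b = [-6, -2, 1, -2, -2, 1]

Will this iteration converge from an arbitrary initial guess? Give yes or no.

Write A = D+L+U with D = diag(11, -36, -38, -40, 12, 29).
GS T = -(D+L)⁻¹U: row 0 first, T[0,1] = -(-5)/(11) = +0.4545; later rows by forward substitution.
  T[0,:] = [+0.0000  +0.4545  -0.1818  +0.0909  -0.2727  -0.1818]
  T[1,:] = [+0.0000  -0.0253  +0.1490  -0.1162  +0.1263  -0.0177]
  T[2,:] = [+0.0000  -0.0272  +0.0292  +0.0589  -0.0217  +0.1388]
  T[3,:] = [+0.0000  -0.0256  +0.0060  +0.0101  -0.0959  -0.0692]
  T[4,:] = [+0.0000  +0.0919  +0.0269  -0.0052  -0.0308  +0.3210]
  T[5,:] = [+0.0000  -0.0548  +0.0369  -0.0138  +0.0460  +0.0298]
|roots of det(T-λI)|: 0.2096, 0.1531, 0.1531, 0.0759, 0.0461, 0.0000.
spectral radius ρ = 0.2096; 0.2096 < 1: convergent.

yes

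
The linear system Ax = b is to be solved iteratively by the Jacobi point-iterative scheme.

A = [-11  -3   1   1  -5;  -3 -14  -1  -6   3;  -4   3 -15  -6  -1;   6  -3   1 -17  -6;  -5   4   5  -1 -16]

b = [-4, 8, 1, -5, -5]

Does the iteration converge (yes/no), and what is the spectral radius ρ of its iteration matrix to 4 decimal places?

Diagonal D = diag(-11, -14, -15, -17, -16); L, U strict lower/upper.
Jacobi T = -D⁻¹(L+U): T[0,1] = -(-3)/(-11) = -0.2727; T[0,0] = 0.
  T[0,:] = [+0.0000  -0.2727  +0.0909  +0.0909  -0.4545]
  T[1,:] = [-0.2143  +0.0000  -0.0714  -0.4286  +0.2143]
  T[2,:] = [-0.2667  +0.2000  +0.0000  -0.4000  -0.0667]
  T[3,:] = [+0.3529  -0.1765  +0.0588  +0.0000  -0.3529]
  T[4,:] = [-0.3125  +0.2500  +0.3125  -0.0625  +0.0000]
eigenvalue magnitudes: 0.8209, 0.3810, 0.3810, 0.2571, 0.2571.
ρ(T) = max|λ| = 0.8209; 0.8209 < 1 ⇒ converges.

yes, ρ = 0.8209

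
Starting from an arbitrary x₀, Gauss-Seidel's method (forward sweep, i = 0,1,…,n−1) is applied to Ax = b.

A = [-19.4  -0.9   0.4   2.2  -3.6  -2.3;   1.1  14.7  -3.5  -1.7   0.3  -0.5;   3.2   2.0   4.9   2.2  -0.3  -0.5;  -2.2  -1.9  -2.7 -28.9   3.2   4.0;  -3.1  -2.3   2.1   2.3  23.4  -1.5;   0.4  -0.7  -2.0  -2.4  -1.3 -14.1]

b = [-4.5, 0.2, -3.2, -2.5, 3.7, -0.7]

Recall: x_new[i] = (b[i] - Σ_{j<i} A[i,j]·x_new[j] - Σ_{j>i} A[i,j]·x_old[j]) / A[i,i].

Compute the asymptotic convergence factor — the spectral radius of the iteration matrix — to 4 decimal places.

0.2801

A = D + L + U where D = diag(-19.4, 14.7, 4.9, -28.9, 23.4, -14.1).
Gauss-Seidel: T = -(D+L)⁻¹U, row 0 first, T[0,5] = -(-2.3)/(-19.4) = -0.1186; later rows by forward substitution.
  T[0,:] = [+0.0000 -0.0464 +0.0206 +0.1134 -0.1856 -0.1186]
  T[1,:] = [+0.0000 +0.0035 +0.2366 +0.1072 -0.0065 +0.0429]
  T[2,:] = [+0.0000 +0.0289 -0.1100 -0.5668 +0.1851 +0.1620]
  T[3,:] = [+0.0000 +0.0006 -0.0068 +0.0373 +0.1080 +0.1295]
  T[4,:] = [+0.0000 -0.0085 +0.0365 +0.0728 -0.0524 +0.0253]
  T[5,:] = [+0.0000 -0.0049 +0.0022 +0.0652 -0.0447 -0.0528]
|eigenvalues of T|: 0.2801, 0.1217, 0.0653, 0.0653, 0.0069, 0.0000.
spectral radius ρ = 0.2801; 0.2801 < 1: convergent.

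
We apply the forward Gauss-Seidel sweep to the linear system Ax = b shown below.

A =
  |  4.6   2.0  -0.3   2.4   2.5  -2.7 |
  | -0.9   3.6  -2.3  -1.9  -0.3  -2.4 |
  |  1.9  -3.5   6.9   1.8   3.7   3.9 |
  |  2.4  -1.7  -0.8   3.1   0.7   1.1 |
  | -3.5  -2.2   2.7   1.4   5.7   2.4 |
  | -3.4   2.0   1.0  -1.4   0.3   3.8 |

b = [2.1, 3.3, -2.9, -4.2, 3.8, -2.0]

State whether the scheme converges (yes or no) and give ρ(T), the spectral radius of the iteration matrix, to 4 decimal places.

no, ρ = 1.1255

Let D = diag(4.6, 3.6, 6.9, 3.1, 5.7, 3.8); L, U the strict triangles.
GS T = -(D+L)⁻¹U: row 0 first, T[0,3] = -(2.4)/(4.6) = -0.5217; later rows by forward substitution.
  T[0,:] = [+0.0000  -0.4348  +0.0652  -0.5217  -0.5435  +0.5870]
  T[1,:] = [+0.0000  -0.1087  +0.6552  +0.3973  -0.0525  +0.8134]
  T[2,:] = [+0.0000  +0.0646  +0.3144  +0.0843  -0.4132  -0.3142]
  T[3,:] = [+0.0000  +0.2937  +0.3899  +0.6436  +0.0595  -0.4443]
  T[4,:] = [+0.0000  -0.4116  +0.0482  -0.3650  -0.1729  +0.5113]
  T[5,:] = [+0.0000  -0.2081  -0.2294  -0.4322  -0.3143  -0.0243]
|roots of det(T-λI)|: 1.1255, 0.6890, 0.6890, 0.1074, 0.1074, 0.0000.
ρ = 1.1255; 1.1255 > 1: divergent.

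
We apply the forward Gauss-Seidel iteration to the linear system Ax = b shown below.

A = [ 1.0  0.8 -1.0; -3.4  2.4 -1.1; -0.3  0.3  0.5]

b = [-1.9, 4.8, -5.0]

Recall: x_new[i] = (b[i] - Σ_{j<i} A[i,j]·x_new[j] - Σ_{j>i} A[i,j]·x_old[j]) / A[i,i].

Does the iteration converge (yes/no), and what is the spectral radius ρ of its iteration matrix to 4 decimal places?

no, ρ = 1.5129

Split A = D + L + U, D = diag(1, 2.4, 0.5).
GS T = -(D+L)⁻¹U: row 0 first, T[0,1] = -(0.8)/(1) = -0.8000; later rows by forward substitution.
  T[0,:] = [+0.0000 -0.8000 +1.0000]
  T[1,:] = [+0.0000 -1.1333 +1.8750]
  T[2,:] = [+0.0000 +0.2000 -0.5250]
|roots of det(T-λI)|: 1.5129, 0.1454, 0.0000.
spectral radius ρ = 1.5129; 1.5129 > 1 ⇒ diverges.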